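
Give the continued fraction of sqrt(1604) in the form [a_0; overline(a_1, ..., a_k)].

[40; overline(20, 80)]

Write x_i = (sqrt(1604) + m_i)/d_i with (m_0, d_0) = (0, 1). a_0 = floor(sqrt(1604)) = 40, since 40^2 = 1600 <= 1604 < 1681 = 41^2.
Iterate m_{i+1} = d_i*a_i - m_i, d_{i+1} = (1604 - m_{i+1}^2)/d_i, a_{i+1} = floor((a_0 + m_{i+1})/d_{i+1}):
  m_1 = 1*40 - 0 = 40, d_1 = (1604 - 40^2)/1 = 4/1 = 4, a_1 = floor((40 + 40)/4) = 20.
  m_2 = 4*20 - 40 = 40, d_2 = (1604 - 40^2)/4 = 4/4 = 1, a_2 = floor((40 + 40)/1) = 80.
  m_3 = 1*80 - 40 = 40, d_3 = (1604 - 40^2)/1 = 4/1 = 4: (m_3, d_3) = (m_1, d_1) = (40, 4), so from here the quotients repeat a_1, a_2; the period length is 2.
Hence the expansion of sqrt(1604) is a_0 = 40 followed by the repeating block 20, 80 (period 2).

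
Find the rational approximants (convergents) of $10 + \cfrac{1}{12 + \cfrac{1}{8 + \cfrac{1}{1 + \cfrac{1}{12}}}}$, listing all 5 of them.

Using the convergent recurrence p_i = a_i*p_{i-1} + p_{i-2}, q_i = a_i*q_{i-1} + q_{i-2} with p_{-2}=0, p_{-1}=1, q_{-2}=1, q_{-1}=0:
  i=0: a_0=10, p_0 = 10*1 + 0 = 10, q_0 = 10*0 + 1 = 1.
  i=1: a_1=12, p_1 = 12*10 + 1 = 121, q_1 = 12*1 + 0 = 12.
  i=2: a_2=8, p_2 = 8*121 + 10 = 978, q_2 = 8*12 + 1 = 97.
  i=3: a_3=1, p_3 = 1*978 + 121 = 1099, q_3 = 1*97 + 12 = 109.
  i=4: a_4=12, p_4 = 12*1099 + 978 = 14166, q_4 = 12*109 + 97 = 1405.

10/1, 121/12, 978/97, 1099/109, 14166/1405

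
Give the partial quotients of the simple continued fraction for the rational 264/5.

Run the Euclidean algorithm on 264 and 5; the successive quotients are the partial quotients a_0, a_1, ... (each step inverts the fractional part left over by the previous one):
  264 = 52*5 + 4, so a_0 = 52.
  5 = 1*4 + 1, so a_1 = 1.
  4 = 4*1 + 0, so a_2 = 4.
The remainder reaches 0 after 3 divisions, so the expansion has 3 partial quotients, read off in order.

[52; 1, 4]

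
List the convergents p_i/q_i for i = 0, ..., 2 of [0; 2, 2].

Using the convergent recurrence p_i = a_i*p_{i-1} + p_{i-2}, q_i = a_i*q_{i-1} + q_{i-2} with p_{-2}=0, p_{-1}=1, q_{-2}=1, q_{-1}=0:
  i=0: a_0=0, p_0 = 0*1 + 0 = 0, q_0 = 0*0 + 1 = 1.
  i=1: a_1=2, p_1 = 2*0 + 1 = 1, q_1 = 2*1 + 0 = 2.
  i=2: a_2=2, p_2 = 2*1 + 0 = 2, q_2 = 2*2 + 1 = 5.

0/1, 1/2, 2/5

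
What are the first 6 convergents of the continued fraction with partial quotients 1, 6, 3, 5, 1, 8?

Using the convergent recurrence p_i = a_i*p_{i-1} + p_{i-2}, q_i = a_i*q_{i-1} + q_{i-2} with p_{-2}=0, p_{-1}=1, q_{-2}=1, q_{-1}=0:
  i=0: a_0=1, p_0 = 1*1 + 0 = 1, q_0 = 1*0 + 1 = 1.
  i=1: a_1=6, p_1 = 6*1 + 1 = 7, q_1 = 6*1 + 0 = 6.
  i=2: a_2=3, p_2 = 3*7 + 1 = 22, q_2 = 3*6 + 1 = 19.
  i=3: a_3=5, p_3 = 5*22 + 7 = 117, q_3 = 5*19 + 6 = 101.
  i=4: a_4=1, p_4 = 1*117 + 22 = 139, q_4 = 1*101 + 19 = 120.
  i=5: a_5=8, p_5 = 8*139 + 117 = 1229, q_5 = 8*120 + 101 = 1061.

1/1, 7/6, 22/19, 117/101, 139/120, 1229/1061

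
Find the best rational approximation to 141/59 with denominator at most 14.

31/13

Expand x = 141/59 as a continued fraction with the Euclidean algorithm:
  141 = 2*59 + 23, so a_0 = 2.
  59 = 2*23 + 13, so a_1 = 2.
  23 = 1*13 + 10, so a_2 = 1.
  13 = 1*10 + 3, so a_3 = 1.
  10 = 3*3 + 1, so a_4 = 3.
  3 = 3*1 + 0, so a_5 = 3.
so x = [2; 2, 1, 1, 3, 3].
Convergents (p_i = a_i*p_{i-1} + p_{i-2}, q_i = a_i*q_{i-1} + q_{i-2} with p_{-2}=0, p_{-1}=1, q_{-2}=1, q_{-1}=0), until the denominator exceeds 14:
  i=0: a_0=2, p_0 = 2*1 + 0 = 2, q_0 = 2*0 + 1 = 1.
  i=1: a_1=2, p_1 = 2*2 + 1 = 5, q_1 = 2*1 + 0 = 2.
  i=2: a_2=1, p_2 = 1*5 + 2 = 7, q_2 = 1*2 + 1 = 3.
  i=3: a_3=1, p_3 = 1*7 + 5 = 12, q_3 = 1*3 + 2 = 5.
  i=4: a_4=3, p_4 = 3*12 + 7 = 43, q_4 = 3*5 + 3 = 18.
q_4 = 18 > 14, so the last convergent with denominator <= 14 is p_3/q_3 = 12/5.
The closest fraction with denominator <= 14 is either p_3/q_3 or the intermediate fraction (k*p_3 + p_2)/(k*q_3 + q_2) with the largest k >= 1 whose denominator stays <= 14; these approach x as k grows, and every other convergent or intermediate fraction in range is farther away.
Largest k: floor((14 - q_2)/q_3) = floor((14 - 3)/5) = 2.
That gives (2*12 + 7)/(2*5 + 3) = 31/13.
Compare the errors: |x - 12/5| = |141*5 - 12*59|/(59*5) = 3/295, and |x - 31/13| = |141*13 - 31*59|/(59*13) = 4/767.
Cross-multiplying, 4*295 = 1180 < 2301 = 3*767, so 4/767 is smaller: the intermediate fraction 31/13 is closer to x than 12/5.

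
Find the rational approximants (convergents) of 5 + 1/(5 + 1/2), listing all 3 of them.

5/1, 26/5, 57/11

Using the convergent recurrence p_i = a_i*p_{i-1} + p_{i-2}, q_i = a_i*q_{i-1} + q_{i-2} with p_{-2}=0, p_{-1}=1, q_{-2}=1, q_{-1}=0:
  i=0: a_0=5, p_0 = 5*1 + 0 = 5, q_0 = 5*0 + 1 = 1.
  i=1: a_1=5, p_1 = 5*5 + 1 = 26, q_1 = 5*1 + 0 = 5.
  i=2: a_2=2, p_2 = 2*26 + 5 = 57, q_2 = 2*5 + 1 = 11.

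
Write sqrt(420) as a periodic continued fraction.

Write x_i = (sqrt(420) + m_i)/d_i with (m_0, d_0) = (0, 1). a_0 = floor(sqrt(420)) = 20, since 20^2 = 400 <= 420 < 441 = 21^2.
Iterate m_{i+1} = d_i*a_i - m_i, d_{i+1} = (420 - m_{i+1}^2)/d_i, a_{i+1} = floor((a_0 + m_{i+1})/d_{i+1}):
  m_1 = 1*20 - 0 = 20, d_1 = (420 - 20^2)/1 = 20/1 = 20, a_1 = floor((20 + 20)/20) = 2.
  m_2 = 20*2 - 20 = 20, d_2 = (420 - 20^2)/20 = 20/20 = 1, a_2 = floor((20 + 20)/1) = 40.
  m_3 = 1*40 - 20 = 20, d_3 = (420 - 20^2)/1 = 20/1 = 20: (m_3, d_3) = (m_1, d_1) = (20, 20), so from here the quotients repeat a_1, a_2; the period length is 2.
Hence the expansion of sqrt(420) is a_0 = 20 followed by the repeating block 2, 40 (period 2).

[20; (2, 40)]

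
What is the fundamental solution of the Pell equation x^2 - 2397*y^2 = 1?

First expand sqrt(2397) as a continued fraction. With x_i = (sqrt(2397) + m_i)/d_i and (m_0, d_0) = (0, 1): a_0 = floor(sqrt(2397)) = 48, since 48^2 = 2304 <= 2397 < 2401 = 49^2.
Iterate m_{i+1} = d_i*a_i - m_i, d_{i+1} = (2397 - m_{i+1}^2)/d_i, a_{i+1} = floor((a_0 + m_{i+1})/d_{i+1}):
  m_1 = 1*48 - 0 = 48, d_1 = (2397 - 48^2)/1 = 93/1 = 93, a_1 = floor((48 + 48)/93) = 1.
  m_2 = 93*1 - 48 = 45, d_2 = (2397 - 45^2)/93 = 372/93 = 4, a_2 = floor((48 + 45)/4) = 23.
  m_3 = 4*23 - 45 = 47, d_3 = (2397 - 47^2)/4 = 188/4 = 47, a_3 = floor((48 + 47)/47) = 2.
  m_4 = 47*2 - 47 = 47, d_4 = (2397 - 47^2)/47 = 188/47 = 4, a_4 = floor((48 + 47)/4) = 23.
  m_5 = 4*23 - 47 = 45, d_5 = (2397 - 45^2)/4 = 372/4 = 93, a_5 = floor((48 + 45)/93) = 1.
  m_6 = 93*1 - 45 = 48, d_6 = (2397 - 48^2)/93 = 93/93 = 1, a_6 = floor((48 + 48)/1) = 96.
  m_7 = 1*96 - 48 = 48, d_7 = (2397 - 48^2)/1 = 93/1 = 93: (m_7, d_7) = (m_1, d_1) = (48, 93), so from here the quotients repeat a_1, ..., a_6; the period length is 6.
So sqrt(2397) = [48; (1, 23, 2, 23, 1, 96)] with period length k = 6.
k is even, so the fundamental solution of x^2 - 2397y^2 = 1 is (p_{k-1}, q_{k-1}) = (p_5, q_5); compute convergents through index 5.
Convergents (p_i = a_i*p_{i-1} + p_{i-2}, q_i = a_i*q_{i-1} + q_{i-2} with p_{-2}=0, p_{-1}=1, q_{-2}=1, q_{-1}=0):
  i=0: a_0=48, p_0 = 48*1 + 0 = 48, q_0 = 48*0 + 1 = 1.
  i=1: a_1=1, p_1 = 1*48 + 1 = 49, q_1 = 1*1 + 0 = 1.
  i=2: a_2=23, p_2 = 23*49 + 48 = 1175, q_2 = 23*1 + 1 = 24.
  i=3: a_3=2, p_3 = 2*1175 + 49 = 2399, q_3 = 2*24 + 1 = 49.
  i=4: a_4=23, p_4 = 23*2399 + 1175 = 56352, q_4 = 23*49 + 24 = 1151.
  i=5: a_5=1, p_5 = 1*56352 + 2399 = 58751, q_5 = 1*1151 + 49 = 1200.
Check: 58751^2 - 2397*1200^2 = 3451680001 - 3451680000 = 1, so (x, y) = (58751, 1200) solves the equation, and by the theorem it is the least positive solution.

(x, y) = (58751, 1200)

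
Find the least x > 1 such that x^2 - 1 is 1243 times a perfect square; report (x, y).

(x, y) = (171874, 4875)

First expand sqrt(1243) as a continued fraction. With x_i = (sqrt(1243) + m_i)/d_i and (m_0, d_0) = (0, 1): a_0 = floor(sqrt(1243)) = 35, since 35^2 = 1225 <= 1243 < 1296 = 36^2.
Iterate m_{i+1} = d_i*a_i - m_i, d_{i+1} = (1243 - m_{i+1}^2)/d_i, a_{i+1} = floor((a_0 + m_{i+1})/d_{i+1}):
  m_1 = 1*35 - 0 = 35, d_1 = (1243 - 35^2)/1 = 18/1 = 18, a_1 = floor((35 + 35)/18) = 3.
  m_2 = 18*3 - 35 = 19, d_2 = (1243 - 19^2)/18 = 882/18 = 49, a_2 = floor((35 + 19)/49) = 1.
  m_3 = 49*1 - 19 = 30, d_3 = (1243 - 30^2)/49 = 343/49 = 7, a_3 = floor((35 + 30)/7) = 9.
  m_4 = 7*9 - 30 = 33, d_4 = (1243 - 33^2)/7 = 154/7 = 22, a_4 = floor((35 + 33)/22) = 3.
  m_5 = 22*3 - 33 = 33, d_5 = (1243 - 33^2)/22 = 154/22 = 7, a_5 = floor((35 + 33)/7) = 9.
  m_6 = 7*9 - 33 = 30, d_6 = (1243 - 30^2)/7 = 343/7 = 49, a_6 = floor((35 + 30)/49) = 1.
  m_7 = 49*1 - 30 = 19, d_7 = (1243 - 19^2)/49 = 882/49 = 18, a_7 = floor((35 + 19)/18) = 3.
  m_8 = 18*3 - 19 = 35, d_8 = (1243 - 35^2)/18 = 18/18 = 1, a_8 = floor((35 + 35)/1) = 70.
  m_9 = 1*70 - 35 = 35, d_9 = (1243 - 35^2)/1 = 18/1 = 18: (m_9, d_9) = (m_1, d_1) = (35, 18), so from here the quotients repeat a_1, ..., a_8; the period length is 8.
So sqrt(1243) = [35; (3, 1, 9, 3, 9, 1, 3, 70)] with period length k = 8.
k is even, so the fundamental solution of x^2 - 1243y^2 = 1 is (p_{k-1}, q_{k-1}) = (p_7, q_7); compute convergents through index 7.
Convergents (p_i = a_i*p_{i-1} + p_{i-2}, q_i = a_i*q_{i-1} + q_{i-2} with p_{-2}=0, p_{-1}=1, q_{-2}=1, q_{-1}=0):
  i=0: a_0=35, p_0 = 35*1 + 0 = 35, q_0 = 35*0 + 1 = 1.
  i=1: a_1=3, p_1 = 3*35 + 1 = 106, q_1 = 3*1 + 0 = 3.
  i=2: a_2=1, p_2 = 1*106 + 35 = 141, q_2 = 1*3 + 1 = 4.
  i=3: a_3=9, p_3 = 9*141 + 106 = 1375, q_3 = 9*4 + 3 = 39.
  i=4: a_4=3, p_4 = 3*1375 + 141 = 4266, q_4 = 3*39 + 4 = 121.
  i=5: a_5=9, p_5 = 9*4266 + 1375 = 39769, q_5 = 9*121 + 39 = 1128.
  i=6: a_6=1, p_6 = 1*39769 + 4266 = 44035, q_6 = 1*1128 + 121 = 1249.
  i=7: a_7=3, p_7 = 3*44035 + 39769 = 171874, q_7 = 3*1249 + 1128 = 4875.
Check: 171874^2 - 1243*4875^2 = 29540671876 - 29540671875 = 1, so (x, y) = (171874, 4875) solves the equation, and by the theorem it is the least positive solution.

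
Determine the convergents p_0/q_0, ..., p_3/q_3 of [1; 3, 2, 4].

Using the convergent recurrence p_i = a_i*p_{i-1} + p_{i-2}, q_i = a_i*q_{i-1} + q_{i-2} with p_{-2}=0, p_{-1}=1, q_{-2}=1, q_{-1}=0:
  i=0: a_0=1, p_0 = 1*1 + 0 = 1, q_0 = 1*0 + 1 = 1.
  i=1: a_1=3, p_1 = 3*1 + 1 = 4, q_1 = 3*1 + 0 = 3.
  i=2: a_2=2, p_2 = 2*4 + 1 = 9, q_2 = 2*3 + 1 = 7.
  i=3: a_3=4, p_3 = 4*9 + 4 = 40, q_3 = 4*7 + 3 = 31.

1/1, 4/3, 9/7, 40/31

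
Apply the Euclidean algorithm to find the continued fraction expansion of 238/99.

[2; 2, 2, 9, 2]

Run the Euclidean algorithm on 238 and 99; the successive quotients are the partial quotients a_0, a_1, ... (each step inverts the fractional part left over by the previous one):
  238 = 2*99 + 40, so a_0 = 2.
  99 = 2*40 + 19, so a_1 = 2.
  40 = 2*19 + 2, so a_2 = 2.
  19 = 9*2 + 1, so a_3 = 9.
  2 = 2*1 + 0, so a_4 = 2.
The remainder reaches 0 after 5 divisions, so the expansion has 5 partial quotients, read off in order.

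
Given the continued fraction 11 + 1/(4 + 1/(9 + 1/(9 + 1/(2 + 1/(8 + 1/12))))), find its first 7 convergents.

11/1, 45/4, 416/37, 3789/337, 7994/711, 67741/6025, 820886/73011

Using the convergent recurrence p_i = a_i*p_{i-1} + p_{i-2}, q_i = a_i*q_{i-1} + q_{i-2} with p_{-2}=0, p_{-1}=1, q_{-2}=1, q_{-1}=0:
  i=0: a_0=11, p_0 = 11*1 + 0 = 11, q_0 = 11*0 + 1 = 1.
  i=1: a_1=4, p_1 = 4*11 + 1 = 45, q_1 = 4*1 + 0 = 4.
  i=2: a_2=9, p_2 = 9*45 + 11 = 416, q_2 = 9*4 + 1 = 37.
  i=3: a_3=9, p_3 = 9*416 + 45 = 3789, q_3 = 9*37 + 4 = 337.
  i=4: a_4=2, p_4 = 2*3789 + 416 = 7994, q_4 = 2*337 + 37 = 711.
  i=5: a_5=8, p_5 = 8*7994 + 3789 = 67741, q_5 = 8*711 + 337 = 6025.
  i=6: a_6=12, p_6 = 12*67741 + 7994 = 820886, q_6 = 12*6025 + 711 = 73011.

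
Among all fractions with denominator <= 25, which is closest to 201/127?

19/12

Expand x = 201/127 as a continued fraction with the Euclidean algorithm:
  201 = 1*127 + 74, so a_0 = 1.
  127 = 1*74 + 53, so a_1 = 1.
  74 = 1*53 + 21, so a_2 = 1.
  53 = 2*21 + 11, so a_3 = 2.
  21 = 1*11 + 10, so a_4 = 1.
  11 = 1*10 + 1, so a_5 = 1.
  10 = 10*1 + 0, so a_6 = 10.
so x = [1; 1, 1, 2, 1, 1, 10].
Convergents (p_i = a_i*p_{i-1} + p_{i-2}, q_i = a_i*q_{i-1} + q_{i-2} with p_{-2}=0, p_{-1}=1, q_{-2}=1, q_{-1}=0), until the denominator exceeds 25:
  i=0: a_0=1, p_0 = 1*1 + 0 = 1, q_0 = 1*0 + 1 = 1.
  i=1: a_1=1, p_1 = 1*1 + 1 = 2, q_1 = 1*1 + 0 = 1.
  i=2: a_2=1, p_2 = 1*2 + 1 = 3, q_2 = 1*1 + 1 = 2.
  i=3: a_3=2, p_3 = 2*3 + 2 = 8, q_3 = 2*2 + 1 = 5.
  i=4: a_4=1, p_4 = 1*8 + 3 = 11, q_4 = 1*5 + 2 = 7.
  i=5: a_5=1, p_5 = 1*11 + 8 = 19, q_5 = 1*7 + 5 = 12.
  i=6: a_6=10, p_6 = 10*19 + 11 = 201, q_6 = 10*12 + 7 = 127.
q_6 = 127 > 25, so the last convergent with denominator <= 25 is p_5/q_5 = 19/12.
The closest fraction with denominator <= 25 is either p_5/q_5 or the intermediate fraction (k*p_5 + p_4)/(k*q_5 + q_4) with the largest k >= 1 whose denominator stays <= 25; these approach x as k grows, and every other convergent or intermediate fraction in range is farther away.
Largest k: floor((25 - q_4)/q_5) = floor((25 - 7)/12) = 1.
That gives (1*19 + 11)/(1*12 + 7) = 30/19.
Compare the errors: |x - 19/12| = |201*12 - 19*127|/(127*12) = 1/1524, and |x - 30/19| = |201*19 - 30*127|/(127*19) = 9/2413.
Cross-multiplying, 1*2413 = 2413 < 13716 = 9*1524, so 1/1524 is smaller: the convergent 19/12 is closer to x than 30/19.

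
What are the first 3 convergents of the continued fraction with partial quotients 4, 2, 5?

4/1, 9/2, 49/11

Using the convergent recurrence p_i = a_i*p_{i-1} + p_{i-2}, q_i = a_i*q_{i-1} + q_{i-2} with p_{-2}=0, p_{-1}=1, q_{-2}=1, q_{-1}=0:
  i=0: a_0=4, p_0 = 4*1 + 0 = 4, q_0 = 4*0 + 1 = 1.
  i=1: a_1=2, p_1 = 2*4 + 1 = 9, q_1 = 2*1 + 0 = 2.
  i=2: a_2=5, p_2 = 5*9 + 4 = 49, q_2 = 5*2 + 1 = 11.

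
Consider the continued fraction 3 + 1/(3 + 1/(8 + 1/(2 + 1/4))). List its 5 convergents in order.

3/1, 10/3, 83/25, 176/53, 787/237

Using the convergent recurrence p_i = a_i*p_{i-1} + p_{i-2}, q_i = a_i*q_{i-1} + q_{i-2} with p_{-2}=0, p_{-1}=1, q_{-2}=1, q_{-1}=0:
  i=0: a_0=3, p_0 = 3*1 + 0 = 3, q_0 = 3*0 + 1 = 1.
  i=1: a_1=3, p_1 = 3*3 + 1 = 10, q_1 = 3*1 + 0 = 3.
  i=2: a_2=8, p_2 = 8*10 + 3 = 83, q_2 = 8*3 + 1 = 25.
  i=3: a_3=2, p_3 = 2*83 + 10 = 176, q_3 = 2*25 + 3 = 53.
  i=4: a_4=4, p_4 = 4*176 + 83 = 787, q_4 = 4*53 + 25 = 237.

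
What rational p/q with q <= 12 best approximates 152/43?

39/11

Expand x = 152/43 as a continued fraction with the Euclidean algorithm:
  152 = 3*43 + 23, so a_0 = 3.
  43 = 1*23 + 20, so a_1 = 1.
  23 = 1*20 + 3, so a_2 = 1.
  20 = 6*3 + 2, so a_3 = 6.
  3 = 1*2 + 1, so a_4 = 1.
  2 = 2*1 + 0, so a_5 = 2.
so x = [3; 1, 1, 6, 1, 2].
Convergents (p_i = a_i*p_{i-1} + p_{i-2}, q_i = a_i*q_{i-1} + q_{i-2} with p_{-2}=0, p_{-1}=1, q_{-2}=1, q_{-1}=0), until the denominator exceeds 12:
  i=0: a_0=3, p_0 = 3*1 + 0 = 3, q_0 = 3*0 + 1 = 1.
  i=1: a_1=1, p_1 = 1*3 + 1 = 4, q_1 = 1*1 + 0 = 1.
  i=2: a_2=1, p_2 = 1*4 + 3 = 7, q_2 = 1*1 + 1 = 2.
  i=3: a_3=6, p_3 = 6*7 + 4 = 46, q_3 = 6*2 + 1 = 13.
q_3 = 13 > 12, so the last convergent with denominator <= 12 is p_2/q_2 = 7/2.
The closest fraction with denominator <= 12 is either p_2/q_2 or the intermediate fraction (k*p_2 + p_1)/(k*q_2 + q_1) with the largest k >= 1 whose denominator stays <= 12; these approach x as k grows, and every other convergent or intermediate fraction in range is farther away.
Largest k: floor((12 - q_1)/q_2) = floor((12 - 1)/2) = 5.
That gives (5*7 + 4)/(5*2 + 1) = 39/11.
Compare the errors: |x - 7/2| = |152*2 - 7*43|/(43*2) = 3/86, and |x - 39/11| = |152*11 - 39*43|/(43*11) = 5/473.
Cross-multiplying, 5*86 = 430 < 1419 = 3*473, so 5/473 is smaller: the intermediate fraction 39/11 is closer to x than 7/2.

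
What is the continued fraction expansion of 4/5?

[0; 1, 4]

Run the Euclidean algorithm on 4 and 5; the successive quotients are the partial quotients a_0, a_1, ... (each step inverts the fractional part left over by the previous one):
  4 = 0*5 + 4, so a_0 = 0.
  5 = 1*4 + 1, so a_1 = 1.
  4 = 4*1 + 0, so a_2 = 4.
The remainder reaches 0 after 3 divisions, so the expansion has 3 partial quotients, read off in order.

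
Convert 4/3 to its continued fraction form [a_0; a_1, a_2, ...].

Run the Euclidean algorithm on 4 and 3; the successive quotients are the partial quotients a_0, a_1, ... (each step inverts the fractional part left over by the previous one):
  4 = 1*3 + 1, so a_0 = 1.
  3 = 3*1 + 0, so a_1 = 3.
The remainder reaches 0 after 2 divisions, so the expansion has 2 partial quotients, read off in order.

[1; 3]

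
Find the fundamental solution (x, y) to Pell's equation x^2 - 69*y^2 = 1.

First expand sqrt(69) as a continued fraction. With x_i = (sqrt(69) + m_i)/d_i and (m_0, d_0) = (0, 1): a_0 = floor(sqrt(69)) = 8, since 8^2 = 64 <= 69 < 81 = 9^2.
Iterate m_{i+1} = d_i*a_i - m_i, d_{i+1} = (69 - m_{i+1}^2)/d_i, a_{i+1} = floor((a_0 + m_{i+1})/d_{i+1}):
  m_1 = 1*8 - 0 = 8, d_1 = (69 - 8^2)/1 = 5/1 = 5, a_1 = floor((8 + 8)/5) = 3.
  m_2 = 5*3 - 8 = 7, d_2 = (69 - 7^2)/5 = 20/5 = 4, a_2 = floor((8 + 7)/4) = 3.
  m_3 = 4*3 - 7 = 5, d_3 = (69 - 5^2)/4 = 44/4 = 11, a_3 = floor((8 + 5)/11) = 1.
  m_4 = 11*1 - 5 = 6, d_4 = (69 - 6^2)/11 = 33/11 = 3, a_4 = floor((8 + 6)/3) = 4.
  m_5 = 3*4 - 6 = 6, d_5 = (69 - 6^2)/3 = 33/3 = 11, a_5 = floor((8 + 6)/11) = 1.
  m_6 = 11*1 - 6 = 5, d_6 = (69 - 5^2)/11 = 44/11 = 4, a_6 = floor((8 + 5)/4) = 3.
  m_7 = 4*3 - 5 = 7, d_7 = (69 - 7^2)/4 = 20/4 = 5, a_7 = floor((8 + 7)/5) = 3.
  m_8 = 5*3 - 7 = 8, d_8 = (69 - 8^2)/5 = 5/5 = 1, a_8 = floor((8 + 8)/1) = 16.
  m_9 = 1*16 - 8 = 8, d_9 = (69 - 8^2)/1 = 5/1 = 5: (m_9, d_9) = (m_1, d_1) = (8, 5), so from here the quotients repeat a_1, ..., a_8; the period length is 8.
So sqrt(69) = [8; (3, 3, 1, 4, 1, 3, 3, 16)] with period length k = 8.
k is even, so the fundamental solution of x^2 - 69y^2 = 1 is (p_{k-1}, q_{k-1}) = (p_7, q_7); compute convergents through index 7.
Convergents (p_i = a_i*p_{i-1} + p_{i-2}, q_i = a_i*q_{i-1} + q_{i-2} with p_{-2}=0, p_{-1}=1, q_{-2}=1, q_{-1}=0):
  i=0: a_0=8, p_0 = 8*1 + 0 = 8, q_0 = 8*0 + 1 = 1.
  i=1: a_1=3, p_1 = 3*8 + 1 = 25, q_1 = 3*1 + 0 = 3.
  i=2: a_2=3, p_2 = 3*25 + 8 = 83, q_2 = 3*3 + 1 = 10.
  i=3: a_3=1, p_3 = 1*83 + 25 = 108, q_3 = 1*10 + 3 = 13.
  i=4: a_4=4, p_4 = 4*108 + 83 = 515, q_4 = 4*13 + 10 = 62.
  i=5: a_5=1, p_5 = 1*515 + 108 = 623, q_5 = 1*62 + 13 = 75.
  i=6: a_6=3, p_6 = 3*623 + 515 = 2384, q_6 = 3*75 + 62 = 287.
  i=7: a_7=3, p_7 = 3*2384 + 623 = 7775, q_7 = 3*287 + 75 = 936.
Check: 7775^2 - 69*936^2 = 60450625 - 60450624 = 1, so (x, y) = (7775, 936) solves the equation, and by the theorem it is the least positive solution.

(x, y) = (7775, 936)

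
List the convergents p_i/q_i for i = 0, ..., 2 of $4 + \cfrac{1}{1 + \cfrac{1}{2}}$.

Using the convergent recurrence p_i = a_i*p_{i-1} + p_{i-2}, q_i = a_i*q_{i-1} + q_{i-2} with p_{-2}=0, p_{-1}=1, q_{-2}=1, q_{-1}=0:
  i=0: a_0=4, p_0 = 4*1 + 0 = 4, q_0 = 4*0 + 1 = 1.
  i=1: a_1=1, p_1 = 1*4 + 1 = 5, q_1 = 1*1 + 0 = 1.
  i=2: a_2=2, p_2 = 2*5 + 4 = 14, q_2 = 2*1 + 1 = 3.

4/1, 5/1, 14/3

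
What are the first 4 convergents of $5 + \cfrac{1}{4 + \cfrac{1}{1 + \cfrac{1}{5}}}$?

Using the convergent recurrence p_i = a_i*p_{i-1} + p_{i-2}, q_i = a_i*q_{i-1} + q_{i-2} with p_{-2}=0, p_{-1}=1, q_{-2}=1, q_{-1}=0:
  i=0: a_0=5, p_0 = 5*1 + 0 = 5, q_0 = 5*0 + 1 = 1.
  i=1: a_1=4, p_1 = 4*5 + 1 = 21, q_1 = 4*1 + 0 = 4.
  i=2: a_2=1, p_2 = 1*21 + 5 = 26, q_2 = 1*4 + 1 = 5.
  i=3: a_3=5, p_3 = 5*26 + 21 = 151, q_3 = 5*5 + 4 = 29.

5/1, 21/4, 26/5, 151/29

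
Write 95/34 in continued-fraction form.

[2; 1, 3, 1, 6]

Run the Euclidean algorithm on 95 and 34; the successive quotients are the partial quotients a_0, a_1, ... (each step inverts the fractional part left over by the previous one):
  95 = 2*34 + 27, so a_0 = 2.
  34 = 1*27 + 7, so a_1 = 1.
  27 = 3*7 + 6, so a_2 = 3.
  7 = 1*6 + 1, so a_3 = 1.
  6 = 6*1 + 0, so a_4 = 6.
The remainder reaches 0 after 5 divisions, so the expansion has 5 partial quotients, read off in order.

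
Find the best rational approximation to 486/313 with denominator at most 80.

Expand x = 486/313 as a continued fraction with the Euclidean algorithm:
  486 = 1*313 + 173, so a_0 = 1.
  313 = 1*173 + 140, so a_1 = 1.
  173 = 1*140 + 33, so a_2 = 1.
  140 = 4*33 + 8, so a_3 = 4.
  33 = 4*8 + 1, so a_4 = 4.
  8 = 8*1 + 0, so a_5 = 8.
so x = [1; 1, 1, 4, 4, 8].
Convergents (p_i = a_i*p_{i-1} + p_{i-2}, q_i = a_i*q_{i-1} + q_{i-2} with p_{-2}=0, p_{-1}=1, q_{-2}=1, q_{-1}=0), until the denominator exceeds 80:
  i=0: a_0=1, p_0 = 1*1 + 0 = 1, q_0 = 1*0 + 1 = 1.
  i=1: a_1=1, p_1 = 1*1 + 1 = 2, q_1 = 1*1 + 0 = 1.
  i=2: a_2=1, p_2 = 1*2 + 1 = 3, q_2 = 1*1 + 1 = 2.
  i=3: a_3=4, p_3 = 4*3 + 2 = 14, q_3 = 4*2 + 1 = 9.
  i=4: a_4=4, p_4 = 4*14 + 3 = 59, q_4 = 4*9 + 2 = 38.
  i=5: a_5=8, p_5 = 8*59 + 14 = 486, q_5 = 8*38 + 9 = 313.
q_5 = 313 > 80, so the last convergent with denominator <= 80 is p_4/q_4 = 59/38.
The closest fraction with denominator <= 80 is either p_4/q_4 or the intermediate fraction (k*p_4 + p_3)/(k*q_4 + q_3) with the largest k >= 1 whose denominator stays <= 80; these approach x as k grows, and every other convergent or intermediate fraction in range is farther away.
Largest k: floor((80 - q_3)/q_4) = floor((80 - 9)/38) = 1.
That gives (1*59 + 14)/(1*38 + 9) = 73/47.
Compare the errors: |x - 59/38| = |486*38 - 59*313|/(313*38) = 1/11894, and |x - 73/47| = |486*47 - 73*313|/(313*47) = 7/14711.
Cross-multiplying, 1*14711 = 14711 < 83258 = 7*11894, so 1/11894 is smaller: the convergent 59/38 is closer to x than 73/47.

59/38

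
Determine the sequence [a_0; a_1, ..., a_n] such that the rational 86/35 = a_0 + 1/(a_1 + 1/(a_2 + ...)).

[2; 2, 5, 3]

Run the Euclidean algorithm on 86 and 35; the successive quotients are the partial quotients a_0, a_1, ... (each step inverts the fractional part left over by the previous one):
  86 = 2*35 + 16, so a_0 = 2.
  35 = 2*16 + 3, so a_1 = 2.
  16 = 5*3 + 1, so a_2 = 5.
  3 = 3*1 + 0, so a_3 = 3.
The remainder reaches 0 after 4 divisions, so the expansion has 4 partial quotients, read off in order.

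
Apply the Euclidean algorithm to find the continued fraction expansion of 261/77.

Run the Euclidean algorithm on 261 and 77; the successive quotients are the partial quotients a_0, a_1, ... (each step inverts the fractional part left over by the previous one):
  261 = 3*77 + 30, so a_0 = 3.
  77 = 2*30 + 17, so a_1 = 2.
  30 = 1*17 + 13, so a_2 = 1.
  17 = 1*13 + 4, so a_3 = 1.
  13 = 3*4 + 1, so a_4 = 3.
  4 = 4*1 + 0, so a_5 = 4.
The remainder reaches 0 after 6 divisions, so the expansion has 6 partial quotients, read off in order.

[3; 2, 1, 1, 3, 4]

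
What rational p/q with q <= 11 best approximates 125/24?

Expand x = 125/24 as a continued fraction with the Euclidean algorithm:
  125 = 5*24 + 5, so a_0 = 5.
  24 = 4*5 + 4, so a_1 = 4.
  5 = 1*4 + 1, so a_2 = 1.
  4 = 4*1 + 0, so a_3 = 4.
so x = [5; 4, 1, 4].
Convergents (p_i = a_i*p_{i-1} + p_{i-2}, q_i = a_i*q_{i-1} + q_{i-2} with p_{-2}=0, p_{-1}=1, q_{-2}=1, q_{-1}=0), until the denominator exceeds 11:
  i=0: a_0=5, p_0 = 5*1 + 0 = 5, q_0 = 5*0 + 1 = 1.
  i=1: a_1=4, p_1 = 4*5 + 1 = 21, q_1 = 4*1 + 0 = 4.
  i=2: a_2=1, p_2 = 1*21 + 5 = 26, q_2 = 1*4 + 1 = 5.
  i=3: a_3=4, p_3 = 4*26 + 21 = 125, q_3 = 4*5 + 4 = 24.
q_3 = 24 > 11, so the last convergent with denominator <= 11 is p_2/q_2 = 26/5.
The closest fraction with denominator <= 11 is either p_2/q_2 or the intermediate fraction (k*p_2 + p_1)/(k*q_2 + q_1) with the largest k >= 1 whose denominator stays <= 11; these approach x as k grows, and every other convergent or intermediate fraction in range is farther away.
Largest k: floor((11 - q_1)/q_2) = floor((11 - 4)/5) = 1.
That gives (1*26 + 21)/(1*5 + 4) = 47/9.
Compare the errors: |x - 26/5| = |125*5 - 26*24|/(24*5) = 1/120, and |x - 47/9| = |125*9 - 47*24|/(24*9) = 3/216.
Cross-multiplying, 1*216 = 216 < 360 = 3*120, so 1/120 is smaller: the convergent 26/5 is closer to x than 47/9.

26/5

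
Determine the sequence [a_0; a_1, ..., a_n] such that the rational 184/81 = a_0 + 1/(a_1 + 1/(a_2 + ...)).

[2; 3, 1, 2, 7]

Run the Euclidean algorithm on 184 and 81; the successive quotients are the partial quotients a_0, a_1, ... (each step inverts the fractional part left over by the previous one):
  184 = 2*81 + 22, so a_0 = 2.
  81 = 3*22 + 15, so a_1 = 3.
  22 = 1*15 + 7, so a_2 = 1.
  15 = 2*7 + 1, so a_3 = 2.
  7 = 7*1 + 0, so a_4 = 7.
The remainder reaches 0 after 5 divisions, so the expansion has 5 partial quotients, read off in order.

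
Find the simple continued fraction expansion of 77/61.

Run the Euclidean algorithm on 77 and 61; the successive quotients are the partial quotients a_0, a_1, ... (each step inverts the fractional part left over by the previous one):
  77 = 1*61 + 16, so a_0 = 1.
  61 = 3*16 + 13, so a_1 = 3.
  16 = 1*13 + 3, so a_2 = 1.
  13 = 4*3 + 1, so a_3 = 4.
  3 = 3*1 + 0, so a_4 = 3.
The remainder reaches 0 after 5 divisions, so the expansion has 5 partial quotients, read off in order.

[1; 3, 1, 4, 3]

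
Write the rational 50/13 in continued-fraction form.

Run the Euclidean algorithm on 50 and 13; the successive quotients are the partial quotients a_0, a_1, ... (each step inverts the fractional part left over by the previous one):
  50 = 3*13 + 11, so a_0 = 3.
  13 = 1*11 + 2, so a_1 = 1.
  11 = 5*2 + 1, so a_2 = 5.
  2 = 2*1 + 0, so a_3 = 2.
The remainder reaches 0 after 4 divisions, so the expansion has 4 partial quotients, read off in order.

[3; 1, 5, 2]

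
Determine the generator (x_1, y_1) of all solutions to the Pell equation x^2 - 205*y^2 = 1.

First expand sqrt(205) as a continued fraction. With x_i = (sqrt(205) + m_i)/d_i and (m_0, d_0) = (0, 1): a_0 = floor(sqrt(205)) = 14, since 14^2 = 196 <= 205 < 225 = 15^2.
Iterate m_{i+1} = d_i*a_i - m_i, d_{i+1} = (205 - m_{i+1}^2)/d_i, a_{i+1} = floor((a_0 + m_{i+1})/d_{i+1}):
  m_1 = 1*14 - 0 = 14, d_1 = (205 - 14^2)/1 = 9/1 = 9, a_1 = floor((14 + 14)/9) = 3.
  m_2 = 9*3 - 14 = 13, d_2 = (205 - 13^2)/9 = 36/9 = 4, a_2 = floor((14 + 13)/4) = 6.
  m_3 = 4*6 - 13 = 11, d_3 = (205 - 11^2)/4 = 84/4 = 21, a_3 = floor((14 + 11)/21) = 1.
  m_4 = 21*1 - 11 = 10, d_4 = (205 - 10^2)/21 = 105/21 = 5, a_4 = floor((14 + 10)/5) = 4.
  m_5 = 5*4 - 10 = 10, d_5 = (205 - 10^2)/5 = 105/5 = 21, a_5 = floor((14 + 10)/21) = 1.
  m_6 = 21*1 - 10 = 11, d_6 = (205 - 11^2)/21 = 84/21 = 4, a_6 = floor((14 + 11)/4) = 6.
  m_7 = 4*6 - 11 = 13, d_7 = (205 - 13^2)/4 = 36/4 = 9, a_7 = floor((14 + 13)/9) = 3.
  m_8 = 9*3 - 13 = 14, d_8 = (205 - 14^2)/9 = 9/9 = 1, a_8 = floor((14 + 14)/1) = 28.
  m_9 = 1*28 - 14 = 14, d_9 = (205 - 14^2)/1 = 9/1 = 9: (m_9, d_9) = (m_1, d_1) = (14, 9), so from here the quotients repeat a_1, ..., a_8; the period length is 8.
So sqrt(205) = [14; (3, 6, 1, 4, 1, 6, 3, 28)] with period length k = 8.
k is even, so the fundamental solution of x^2 - 205y^2 = 1 is (p_{k-1}, q_{k-1}) = (p_7, q_7); compute convergents through index 7.
Convergents (p_i = a_i*p_{i-1} + p_{i-2}, q_i = a_i*q_{i-1} + q_{i-2} with p_{-2}=0, p_{-1}=1, q_{-2}=1, q_{-1}=0):
  i=0: a_0=14, p_0 = 14*1 + 0 = 14, q_0 = 14*0 + 1 = 1.
  i=1: a_1=3, p_1 = 3*14 + 1 = 43, q_1 = 3*1 + 0 = 3.
  i=2: a_2=6, p_2 = 6*43 + 14 = 272, q_2 = 6*3 + 1 = 19.
  i=3: a_3=1, p_3 = 1*272 + 43 = 315, q_3 = 1*19 + 3 = 22.
  i=4: a_4=4, p_4 = 4*315 + 272 = 1532, q_4 = 4*22 + 19 = 107.
  i=5: a_5=1, p_5 = 1*1532 + 315 = 1847, q_5 = 1*107 + 22 = 129.
  i=6: a_6=6, p_6 = 6*1847 + 1532 = 12614, q_6 = 6*129 + 107 = 881.
  i=7: a_7=3, p_7 = 3*12614 + 1847 = 39689, q_7 = 3*881 + 129 = 2772.
Check: 39689^2 - 205*2772^2 = 1575216721 - 1575216720 = 1, so (x, y) = (39689, 2772) solves the equation, and by the theorem it is the least positive solution.

(x, y) = (39689, 2772)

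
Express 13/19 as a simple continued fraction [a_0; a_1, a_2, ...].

[0; 1, 2, 6]

Run the Euclidean algorithm on 13 and 19; the successive quotients are the partial quotients a_0, a_1, ... (each step inverts the fractional part left over by the previous one):
  13 = 0*19 + 13, so a_0 = 0.
  19 = 1*13 + 6, so a_1 = 1.
  13 = 2*6 + 1, so a_2 = 2.
  6 = 6*1 + 0, so a_3 = 6.
The remainder reaches 0 after 4 divisions, so the expansion has 4 partial quotients, read off in order.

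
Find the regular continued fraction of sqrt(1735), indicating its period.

Write x_i = (sqrt(1735) + m_i)/d_i with (m_0, d_0) = (0, 1). a_0 = floor(sqrt(1735)) = 41, since 41^2 = 1681 <= 1735 < 1764 = 42^2.
Iterate m_{i+1} = d_i*a_i - m_i, d_{i+1} = (1735 - m_{i+1}^2)/d_i, a_{i+1} = floor((a_0 + m_{i+1})/d_{i+1}):
  m_1 = 1*41 - 0 = 41, d_1 = (1735 - 41^2)/1 = 54/1 = 54, a_1 = floor((41 + 41)/54) = 1.
  m_2 = 54*1 - 41 = 13, d_2 = (1735 - 13^2)/54 = 1566/54 = 29, a_2 = floor((41 + 13)/29) = 1.
  m_3 = 29*1 - 13 = 16, d_3 = (1735 - 16^2)/29 = 1479/29 = 51, a_3 = floor((41 + 16)/51) = 1.
  m_4 = 51*1 - 16 = 35, d_4 = (1735 - 35^2)/51 = 510/51 = 10, a_4 = floor((41 + 35)/10) = 7.
  m_5 = 10*7 - 35 = 35, d_5 = (1735 - 35^2)/10 = 510/10 = 51, a_5 = floor((41 + 35)/51) = 1.
  m_6 = 51*1 - 35 = 16, d_6 = (1735 - 16^2)/51 = 1479/51 = 29, a_6 = floor((41 + 16)/29) = 1.
  m_7 = 29*1 - 16 = 13, d_7 = (1735 - 13^2)/29 = 1566/29 = 54, a_7 = floor((41 + 13)/54) = 1.
  m_8 = 54*1 - 13 = 41, d_8 = (1735 - 41^2)/54 = 54/54 = 1, a_8 = floor((41 + 41)/1) = 82.
  m_9 = 1*82 - 41 = 41, d_9 = (1735 - 41^2)/1 = 54/1 = 54: (m_9, d_9) = (m_1, d_1) = (41, 54), so from here the quotients repeat a_1, ..., a_8; the period length is 8.
Hence the expansion of sqrt(1735) is a_0 = 41 followed by the repeating block 1, 1, 1, 7, 1, 1, 1, 82 (period 8).

[41; (1, 1, 1, 7, 1, 1, 1, 82)]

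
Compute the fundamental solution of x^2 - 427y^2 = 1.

(x, y) = (62, 3)

First expand sqrt(427) as a continued fraction. With x_i = (sqrt(427) + m_i)/d_i and (m_0, d_0) = (0, 1): a_0 = floor(sqrt(427)) = 20, since 20^2 = 400 <= 427 < 441 = 21^2.
Iterate m_{i+1} = d_i*a_i - m_i, d_{i+1} = (427 - m_{i+1}^2)/d_i, a_{i+1} = floor((a_0 + m_{i+1})/d_{i+1}):
  m_1 = 1*20 - 0 = 20, d_1 = (427 - 20^2)/1 = 27/1 = 27, a_1 = floor((20 + 20)/27) = 1.
  m_2 = 27*1 - 20 = 7, d_2 = (427 - 7^2)/27 = 378/27 = 14, a_2 = floor((20 + 7)/14) = 1.
  m_3 = 14*1 - 7 = 7, d_3 = (427 - 7^2)/14 = 378/14 = 27, a_3 = floor((20 + 7)/27) = 1.
  m_4 = 27*1 - 7 = 20, d_4 = (427 - 20^2)/27 = 27/27 = 1, a_4 = floor((20 + 20)/1) = 40.
  m_5 = 1*40 - 20 = 20, d_5 = (427 - 20^2)/1 = 27/1 = 27: (m_5, d_5) = (m_1, d_1) = (20, 27), so from here the quotients repeat a_1, ..., a_4; the period length is 4.
So sqrt(427) = [20; (1, 1, 1, 40)] with period length k = 4.
k is even, so the fundamental solution of x^2 - 427y^2 = 1 is (p_{k-1}, q_{k-1}) = (p_3, q_3); compute convergents through index 3.
Convergents (p_i = a_i*p_{i-1} + p_{i-2}, q_i = a_i*q_{i-1} + q_{i-2} with p_{-2}=0, p_{-1}=1, q_{-2}=1, q_{-1}=0):
  i=0: a_0=20, p_0 = 20*1 + 0 = 20, q_0 = 20*0 + 1 = 1.
  i=1: a_1=1, p_1 = 1*20 + 1 = 21, q_1 = 1*1 + 0 = 1.
  i=2: a_2=1, p_2 = 1*21 + 20 = 41, q_2 = 1*1 + 1 = 2.
  i=3: a_3=1, p_3 = 1*41 + 21 = 62, q_3 = 1*2 + 1 = 3.
Check: 62^2 - 427*3^2 = 3844 - 3843 = 1, so (x, y) = (62, 3) solves the equation, and by the theorem it is the least positive solution.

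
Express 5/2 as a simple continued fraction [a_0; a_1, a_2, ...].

Run the Euclidean algorithm on 5 and 2; the successive quotients are the partial quotients a_0, a_1, ... (each step inverts the fractional part left over by the previous one):
  5 = 2*2 + 1, so a_0 = 2.
  2 = 2*1 + 0, so a_1 = 2.
The remainder reaches 0 after 2 divisions, so the expansion has 2 partial quotients, read off in order.

[2; 2]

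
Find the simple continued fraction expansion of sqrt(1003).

Write x_i = (sqrt(1003) + m_i)/d_i with (m_0, d_0) = (0, 1). a_0 = floor(sqrt(1003)) = 31, since 31^2 = 961 <= 1003 < 1024 = 32^2.
Iterate m_{i+1} = d_i*a_i - m_i, d_{i+1} = (1003 - m_{i+1}^2)/d_i, a_{i+1} = floor((a_0 + m_{i+1})/d_{i+1}):
  m_1 = 1*31 - 0 = 31, d_1 = (1003 - 31^2)/1 = 42/1 = 42, a_1 = floor((31 + 31)/42) = 1.
  m_2 = 42*1 - 31 = 11, d_2 = (1003 - 11^2)/42 = 882/42 = 21, a_2 = floor((31 + 11)/21) = 2.
  m_3 = 21*2 - 11 = 31, d_3 = (1003 - 31^2)/21 = 42/21 = 2, a_3 = floor((31 + 31)/2) = 31.
  m_4 = 2*31 - 31 = 31, d_4 = (1003 - 31^2)/2 = 42/2 = 21, a_4 = floor((31 + 31)/21) = 2.
  m_5 = 21*2 - 31 = 11, d_5 = (1003 - 11^2)/21 = 882/21 = 42, a_5 = floor((31 + 11)/42) = 1.
  m_6 = 42*1 - 11 = 31, d_6 = (1003 - 31^2)/42 = 42/42 = 1, a_6 = floor((31 + 31)/1) = 62.
  m_7 = 1*62 - 31 = 31, d_7 = (1003 - 31^2)/1 = 42/1 = 42: (m_7, d_7) = (m_1, d_1) = (31, 42), so from here the quotients repeat a_1, ..., a_6; the period length is 6.
Hence the expansion of sqrt(1003) is a_0 = 31 followed by the repeating block 1, 2, 31, 2, 1, 62 (period 6).

[31; (1, 2, 31, 2, 1, 62)]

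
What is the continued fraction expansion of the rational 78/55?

[1; 2, 2, 1, 1, 4]

Run the Euclidean algorithm on 78 and 55; the successive quotients are the partial quotients a_0, a_1, ... (each step inverts the fractional part left over by the previous one):
  78 = 1*55 + 23, so a_0 = 1.
  55 = 2*23 + 9, so a_1 = 2.
  23 = 2*9 + 5, so a_2 = 2.
  9 = 1*5 + 4, so a_3 = 1.
  5 = 1*4 + 1, so a_4 = 1.
  4 = 4*1 + 0, so a_5 = 4.
The remainder reaches 0 after 6 divisions, so the expansion has 6 partial quotients, read off in order.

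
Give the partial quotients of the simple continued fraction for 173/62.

[2; 1, 3, 1, 3, 3]

Run the Euclidean algorithm on 173 and 62; the successive quotients are the partial quotients a_0, a_1, ... (each step inverts the fractional part left over by the previous one):
  173 = 2*62 + 49, so a_0 = 2.
  62 = 1*49 + 13, so a_1 = 1.
  49 = 3*13 + 10, so a_2 = 3.
  13 = 1*10 + 3, so a_3 = 1.
  10 = 3*3 + 1, so a_4 = 3.
  3 = 3*1 + 0, so a_5 = 3.
The remainder reaches 0 after 6 divisions, so the expansion has 6 partial quotients, read off in order.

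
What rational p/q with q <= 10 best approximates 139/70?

Expand x = 139/70 as a continued fraction with the Euclidean algorithm:
  139 = 1*70 + 69, so a_0 = 1.
  70 = 1*69 + 1, so a_1 = 1.
  69 = 69*1 + 0, so a_2 = 69.
so x = [1; 1, 69].
Convergents (p_i = a_i*p_{i-1} + p_{i-2}, q_i = a_i*q_{i-1} + q_{i-2} with p_{-2}=0, p_{-1}=1, q_{-2}=1, q_{-1}=0), until the denominator exceeds 10:
  i=0: a_0=1, p_0 = 1*1 + 0 = 1, q_0 = 1*0 + 1 = 1.
  i=1: a_1=1, p_1 = 1*1 + 1 = 2, q_1 = 1*1 + 0 = 1.
  i=2: a_2=69, p_2 = 69*2 + 1 = 139, q_2 = 69*1 + 1 = 70.
q_2 = 70 > 10, so the last convergent with denominator <= 10 is p_1/q_1 = 2/1.
The closest fraction with denominator <= 10 is either p_1/q_1 or the intermediate fraction (k*p_1 + p_0)/(k*q_1 + q_0) with the largest k >= 1 whose denominator stays <= 10; these approach x as k grows, and every other convergent or intermediate fraction in range is farther away.
Largest k: floor((10 - q_0)/q_1) = floor((10 - 1)/1) = 9.
That gives (9*2 + 1)/(9*1 + 1) = 19/10.
Compare the errors: |x - 2/1| = |139*1 - 2*70|/(70*1) = 1/70, and |x - 19/10| = |139*10 - 19*70|/(70*10) = 60/700.
Cross-multiplying, 1*700 = 700 < 4200 = 60*70, so 1/70 is smaller: the convergent 2/1 is closer to x than 19/10.

2/1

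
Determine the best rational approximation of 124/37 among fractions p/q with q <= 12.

37/11

Expand x = 124/37 as a continued fraction with the Euclidean algorithm:
  124 = 3*37 + 13, so a_0 = 3.
  37 = 2*13 + 11, so a_1 = 2.
  13 = 1*11 + 2, so a_2 = 1.
  11 = 5*2 + 1, so a_3 = 5.
  2 = 2*1 + 0, so a_4 = 2.
so x = [3; 2, 1, 5, 2].
Convergents (p_i = a_i*p_{i-1} + p_{i-2}, q_i = a_i*q_{i-1} + q_{i-2} with p_{-2}=0, p_{-1}=1, q_{-2}=1, q_{-1}=0), until the denominator exceeds 12:
  i=0: a_0=3, p_0 = 3*1 + 0 = 3, q_0 = 3*0 + 1 = 1.
  i=1: a_1=2, p_1 = 2*3 + 1 = 7, q_1 = 2*1 + 0 = 2.
  i=2: a_2=1, p_2 = 1*7 + 3 = 10, q_2 = 1*2 + 1 = 3.
  i=3: a_3=5, p_3 = 5*10 + 7 = 57, q_3 = 5*3 + 2 = 17.
q_3 = 17 > 12, so the last convergent with denominator <= 12 is p_2/q_2 = 10/3.
The closest fraction with denominator <= 12 is either p_2/q_2 or the intermediate fraction (k*p_2 + p_1)/(k*q_2 + q_1) with the largest k >= 1 whose denominator stays <= 12; these approach x as k grows, and every other convergent or intermediate fraction in range is farther away.
Largest k: floor((12 - q_1)/q_2) = floor((12 - 2)/3) = 3.
That gives (3*10 + 7)/(3*3 + 2) = 37/11.
Compare the errors: |x - 10/3| = |124*3 - 10*37|/(37*3) = 2/111, and |x - 37/11| = |124*11 - 37*37|/(37*11) = 5/407.
Cross-multiplying, 5*111 = 555 < 814 = 2*407, so 5/407 is smaller: the intermediate fraction 37/11 is closer to x than 10/3.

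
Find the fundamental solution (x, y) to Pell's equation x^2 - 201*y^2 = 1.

(x, y) = (515095, 36332)

First expand sqrt(201) as a continued fraction. With x_i = (sqrt(201) + m_i)/d_i and (m_0, d_0) = (0, 1): a_0 = floor(sqrt(201)) = 14, since 14^2 = 196 <= 201 < 225 = 15^2.
Iterate m_{i+1} = d_i*a_i - m_i, d_{i+1} = (201 - m_{i+1}^2)/d_i, a_{i+1} = floor((a_0 + m_{i+1})/d_{i+1}):
  m_1 = 1*14 - 0 = 14, d_1 = (201 - 14^2)/1 = 5/1 = 5, a_1 = floor((14 + 14)/5) = 5.
  m_2 = 5*5 - 14 = 11, d_2 = (201 - 11^2)/5 = 80/5 = 16, a_2 = floor((14 + 11)/16) = 1.
  m_3 = 16*1 - 11 = 5, d_3 = (201 - 5^2)/16 = 176/16 = 11, a_3 = floor((14 + 5)/11) = 1.
  m_4 = 11*1 - 5 = 6, d_4 = (201 - 6^2)/11 = 165/11 = 15, a_4 = floor((14 + 6)/15) = 1.
  m_5 = 15*1 - 6 = 9, d_5 = (201 - 9^2)/15 = 120/15 = 8, a_5 = floor((14 + 9)/8) = 2.
  m_6 = 8*2 - 9 = 7, d_6 = (201 - 7^2)/8 = 152/8 = 19, a_6 = floor((14 + 7)/19) = 1.
  m_7 = 19*1 - 7 = 12, d_7 = (201 - 12^2)/19 = 57/19 = 3, a_7 = floor((14 + 12)/3) = 8.
  m_8 = 3*8 - 12 = 12, d_8 = (201 - 12^2)/3 = 57/3 = 19, a_8 = floor((14 + 12)/19) = 1.
  m_9 = 19*1 - 12 = 7, d_9 = (201 - 7^2)/19 = 152/19 = 8, a_9 = floor((14 + 7)/8) = 2.
  m_10 = 8*2 - 7 = 9, d_10 = (201 - 9^2)/8 = 120/8 = 15, a_10 = floor((14 + 9)/15) = 1.
  m_11 = 15*1 - 9 = 6, d_11 = (201 - 6^2)/15 = 165/15 = 11, a_11 = floor((14 + 6)/11) = 1.
  m_12 = 11*1 - 6 = 5, d_12 = (201 - 5^2)/11 = 176/11 = 16, a_12 = floor((14 + 5)/16) = 1.
  m_13 = 16*1 - 5 = 11, d_13 = (201 - 11^2)/16 = 80/16 = 5, a_13 = floor((14 + 11)/5) = 5.
  m_14 = 5*5 - 11 = 14, d_14 = (201 - 14^2)/5 = 5/5 = 1, a_14 = floor((14 + 14)/1) = 28.
  m_15 = 1*28 - 14 = 14, d_15 = (201 - 14^2)/1 = 5/1 = 5: (m_15, d_15) = (m_1, d_1) = (14, 5), so from here the quotients repeat a_1, ..., a_14; the period length is 14.
So sqrt(201) = [14; (5, 1, 1, 1, 2, 1, 8, 1, 2, 1, 1, 1, 5, 28)] with period length k = 14.
k is even, so the fundamental solution of x^2 - 201y^2 = 1 is (p_{k-1}, q_{k-1}) = (p_13, q_13); compute convergents through index 13.
Convergents (p_i = a_i*p_{i-1} + p_{i-2}, q_i = a_i*q_{i-1} + q_{i-2} with p_{-2}=0, p_{-1}=1, q_{-2}=1, q_{-1}=0):
  i=0: a_0=14, p_0 = 14*1 + 0 = 14, q_0 = 14*0 + 1 = 1.
  i=1: a_1=5, p_1 = 5*14 + 1 = 71, q_1 = 5*1 + 0 = 5.
  i=2: a_2=1, p_2 = 1*71 + 14 = 85, q_2 = 1*5 + 1 = 6.
  i=3: a_3=1, p_3 = 1*85 + 71 = 156, q_3 = 1*6 + 5 = 11.
  i=4: a_4=1, p_4 = 1*156 + 85 = 241, q_4 = 1*11 + 6 = 17.
  i=5: a_5=2, p_5 = 2*241 + 156 = 638, q_5 = 2*17 + 11 = 45.
  i=6: a_6=1, p_6 = 1*638 + 241 = 879, q_6 = 1*45 + 17 = 62.
  i=7: a_7=8, p_7 = 8*879 + 638 = 7670, q_7 = 8*62 + 45 = 541.
  i=8: a_8=1, p_8 = 1*7670 + 879 = 8549, q_8 = 1*541 + 62 = 603.
  i=9: a_9=2, p_9 = 2*8549 + 7670 = 24768, q_9 = 2*603 + 541 = 1747.
  i=10: a_10=1, p_10 = 1*24768 + 8549 = 33317, q_10 = 1*1747 + 603 = 2350.
  i=11: a_11=1, p_11 = 1*33317 + 24768 = 58085, q_11 = 1*2350 + 1747 = 4097.
  i=12: a_12=1, p_12 = 1*58085 + 33317 = 91402, q_12 = 1*4097 + 2350 = 6447.
  i=13: a_13=5, p_13 = 5*91402 + 58085 = 515095, q_13 = 5*6447 + 4097 = 36332.
Check: 515095^2 - 201*36332^2 = 265322859025 - 265322859024 = 1, so (x, y) = (515095, 36332) solves the equation, and by the theorem it is the least positive solution.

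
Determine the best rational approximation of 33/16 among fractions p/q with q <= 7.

2/1

Expand x = 33/16 as a continued fraction with the Euclidean algorithm:
  33 = 2*16 + 1, so a_0 = 2.
  16 = 16*1 + 0, so a_1 = 16.
so x = [2; 16].
Convergents (p_i = a_i*p_{i-1} + p_{i-2}, q_i = a_i*q_{i-1} + q_{i-2} with p_{-2}=0, p_{-1}=1, q_{-2}=1, q_{-1}=0), until the denominator exceeds 7:
  i=0: a_0=2, p_0 = 2*1 + 0 = 2, q_0 = 2*0 + 1 = 1.
  i=1: a_1=16, p_1 = 16*2 + 1 = 33, q_1 = 16*1 + 0 = 16.
q_1 = 16 > 7, so the last convergent with denominator <= 7 is p_0/q_0 = 2/1.
The closest fraction with denominator <= 7 is either p_0/q_0 or the intermediate fraction (k*p_0 + p_{-1})/(k*q_0 + q_{-1}) with the largest k >= 1 whose denominator stays <= 7; these approach x as k grows, and every other convergent or intermediate fraction in range is farther away.
Largest k: floor((7 - q_{-1})/q_0) = floor((7 - 0)/1) = 7 (using the seeds p_{-1} = 1, q_{-1} = 0).
That gives (7*2 + 1)/(7*1 + 0) = 15/7.
Compare the errors: |x - 2/1| = |33*1 - 2*16|/(16*1) = 1/16, and |x - 15/7| = |33*7 - 15*16|/(16*7) = 9/112.
Cross-multiplying, 1*112 = 112 < 144 = 9*16, so 1/16 is smaller: the convergent 2/1 is closer to x than 15/7.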